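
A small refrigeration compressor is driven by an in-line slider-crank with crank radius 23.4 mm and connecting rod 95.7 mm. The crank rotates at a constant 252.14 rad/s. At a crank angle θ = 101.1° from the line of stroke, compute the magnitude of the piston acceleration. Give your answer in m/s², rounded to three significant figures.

632

ω = 252.1 rad/s
x(θ) = r cosθ + √(L² − r² sin²θ); with ω constant, a = ω²·d²x/dθ².
d²x/dθ² = −r cosθ − r²(cos2θ)/√u − r⁴ sin²2θ/(4u^{3/2}),  u = L² − r² sin²θ = 0.00863123 m².
Substituting r = 0.0234 m, L = 0.0957 m, θ = 101.1°: d²x/dθ² = +0.0099486 m.
a = ω²·d²x/dθ² = (252.1)²·(+0.0099486) = +632.48 m/s²;  |a| = 632.48 m/s².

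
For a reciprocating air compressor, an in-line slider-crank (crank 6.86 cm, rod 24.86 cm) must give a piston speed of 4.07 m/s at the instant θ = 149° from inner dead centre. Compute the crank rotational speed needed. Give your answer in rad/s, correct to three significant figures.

151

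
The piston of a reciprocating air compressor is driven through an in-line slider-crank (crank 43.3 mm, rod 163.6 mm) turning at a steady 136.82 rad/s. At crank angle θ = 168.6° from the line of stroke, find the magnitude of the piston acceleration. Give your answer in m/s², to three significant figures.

596

ω = 136.8 rad/s
x(θ) = r cosθ + √(L² − r² sin²θ); with ω constant, a = ω²·d²x/dθ².
d²x/dθ² = −r cosθ − r²(cos2θ)/√u − r⁴ sin²2θ/(4u^{3/2}),  u = L² − r² sin²θ = 0.0266917 m².
Substituting r = 0.0433 m, L = 0.1636 m, θ = 168.6°: d²x/dθ² = +0.031836 m.
a = ω²·d²x/dθ² = (136.8)²·(+0.031836) = +595.97 m/s²;  |a| = 595.97 m/s².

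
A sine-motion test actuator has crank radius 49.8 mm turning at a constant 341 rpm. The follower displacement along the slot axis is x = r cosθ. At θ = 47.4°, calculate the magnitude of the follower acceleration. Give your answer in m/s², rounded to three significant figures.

ω = 35.71 rad/s (from 341 rpm).
x = r cosθ ⇒ ẍ = −rω² cosθ (ω constant).
|a| = rω²|cosθ| = 0.0498·(35.71)²·|cos 47.4°| = 42.984 m/s².

43.0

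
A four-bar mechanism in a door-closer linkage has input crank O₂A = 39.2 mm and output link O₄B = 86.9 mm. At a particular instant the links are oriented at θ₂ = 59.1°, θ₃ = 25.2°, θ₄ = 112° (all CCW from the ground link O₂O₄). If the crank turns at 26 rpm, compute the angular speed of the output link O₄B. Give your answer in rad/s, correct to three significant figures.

ω₂ = 2.723 rad/s (from 26 rpm).
Differentiating the loop-closure r₂e^{iθ₂}+r₃e^{iθ₃}=r₁+r₄e^{iθ₄} gives r₂ω₂e^{iθ₂}+r₃ω₃e^{iθ₃}=r₄ω₄e^{iθ₄}.
Eliminating the other unknown: ω₄ = r₂ω₂ sin(θ₂−θ₃) / [r₄ sin(θ₄−θ₃)].
Numerator sine = +0.55775; denominator sine = +0.99844.
Result = 0.0392·2.723·(+0.55775) / (0.0869·(+0.99844)) = +0.68609 rad/s; magnitude 0.68609 rad/s.

0.686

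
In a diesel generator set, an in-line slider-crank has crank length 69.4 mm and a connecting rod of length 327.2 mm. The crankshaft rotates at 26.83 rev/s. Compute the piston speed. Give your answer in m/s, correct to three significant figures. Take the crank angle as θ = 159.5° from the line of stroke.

3.28

ω = 2π·26.8 = 168.6 rad/s
For an in-line slider-crank, x = r cosθ + √(L² − r² sin²θ), so v = −rω sinθ·[1 + r cosθ/√(L² − r² sin²θ)].
With r = 0.0694 m, L = 0.3272 m, θ = 159.5°: √(L² − r² sin²θ) = 0.3263 m.
v = −0.0694·168.6·0.35021·[1 + 0.0694·-0.93667/0.3263] = -3.2809 m/s.
|v| = 3.2809 m/s.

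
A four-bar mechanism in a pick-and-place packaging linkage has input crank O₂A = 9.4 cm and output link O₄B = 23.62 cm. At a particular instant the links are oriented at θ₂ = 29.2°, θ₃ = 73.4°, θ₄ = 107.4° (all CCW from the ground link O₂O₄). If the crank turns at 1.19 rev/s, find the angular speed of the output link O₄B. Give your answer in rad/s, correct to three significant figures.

ω₂ = 7.477 rad/s (from 1.19 rev/s).
Differentiating the loop-closure r₂e^{iθ₂}+r₃e^{iθ₃}=r₁+r₄e^{iθ₄} gives r₂ω₂e^{iθ₂}+r₃ω₃e^{iθ₃}=r₄ω₄e^{iθ₄}.
Eliminating the other unknown: ω₄ = r₂ω₂ sin(θ₂−θ₃) / [r₄ sin(θ₄−θ₃)].
Numerator sine = -0.69717; denominator sine = +0.55919.
Result = 0.094·7.477·(-0.69717) / (0.2362·(+0.55919)) = -3.7098 rad/s; magnitude 3.7098 rad/s.

3.71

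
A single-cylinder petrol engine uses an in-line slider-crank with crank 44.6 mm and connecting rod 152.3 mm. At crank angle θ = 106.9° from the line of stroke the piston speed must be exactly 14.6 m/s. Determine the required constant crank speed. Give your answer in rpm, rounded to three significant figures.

3590

For an in-line slider-crank, |v_piston| = rω|sinθ|·[1 + r cosθ/√(L² − r² sin²θ)].
With r = 0.0446 m, L = 0.1523 m, θ = 106.9°: the bracketed kinematic factor |dx/dθ| = 0.038889 m.
ω = v/|dx/dθ| = 14.6/0.038889 = 375.42 rad/s.
N = 60ω/(2π) = 3585 rpm.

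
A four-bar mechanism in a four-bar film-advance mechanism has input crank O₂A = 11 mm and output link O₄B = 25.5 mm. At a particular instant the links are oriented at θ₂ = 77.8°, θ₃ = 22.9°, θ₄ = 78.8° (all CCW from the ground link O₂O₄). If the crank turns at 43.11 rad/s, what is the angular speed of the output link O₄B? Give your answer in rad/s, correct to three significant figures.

ω₂ = 43.11 rad/s
Differentiating the loop-closure r₂e^{iθ₂}+r₃e^{iθ₃}=r₁+r₄e^{iθ₄} gives r₂ω₂e^{iθ₂}+r₃ω₃e^{iθ₃}=r₄ω₄e^{iθ₄}.
Eliminating the other unknown: ω₄ = r₂ω₂ sin(θ₂−θ₃) / [r₄ sin(θ₄−θ₃)].
Numerator sine = +0.81815; denominator sine = +0.82806.
Result = 0.011·43.11·(+0.81815) / (0.0255·(+0.82806)) = +18.374 rad/s; magnitude 18.374 rad/s.

18.4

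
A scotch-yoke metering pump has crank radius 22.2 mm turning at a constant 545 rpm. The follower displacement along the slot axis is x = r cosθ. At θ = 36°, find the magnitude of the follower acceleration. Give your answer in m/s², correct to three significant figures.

ω = 57.07 rad/s (from 545 rpm).
x = r cosθ ⇒ ẍ = −rω² cosθ (ω constant).
|a| = rω²|cosθ| = 0.0222·(57.07)²·|cos 36°| = 58.501 m/s².

58.5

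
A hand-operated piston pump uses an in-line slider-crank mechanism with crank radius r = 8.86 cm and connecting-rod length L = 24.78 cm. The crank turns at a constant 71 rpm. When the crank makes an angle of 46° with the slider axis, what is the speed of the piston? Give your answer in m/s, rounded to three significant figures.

0.596

ω = 2π·71/60 = 7.435 rad/s
For an in-line slider-crank, x = r cosθ + √(L² − r² sin²θ), so v = −rω sinθ·[1 + r cosθ/√(L² − r² sin²θ)].
With r = 0.0886 m, L = 0.2478 m, θ = 46°: √(L² − r² sin²θ) = 0.23946 m.
v = −0.0886·7.435·0.71934·[1 + 0.0886·0.69466/0.23946] = -0.59566 m/s.
|v| = 0.59566 m/s.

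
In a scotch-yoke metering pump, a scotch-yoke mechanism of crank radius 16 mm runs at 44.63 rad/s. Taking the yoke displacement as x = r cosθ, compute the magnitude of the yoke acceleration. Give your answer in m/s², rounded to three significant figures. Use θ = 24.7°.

29.0

ω = 44.63 rad/s
x = r cosθ ⇒ ẍ = −rω² cosθ (ω constant).
|a| = rω²|cosθ| = 0.016·(44.63)²·|cos 24.7°| = 28.954 m/s².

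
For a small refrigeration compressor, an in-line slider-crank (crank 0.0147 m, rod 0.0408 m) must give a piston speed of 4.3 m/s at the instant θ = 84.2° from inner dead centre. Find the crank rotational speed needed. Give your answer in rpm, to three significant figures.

For an in-line slider-crank, |v_piston| = rω|sinθ|·[1 + r cosθ/√(L² − r² sin²θ)].
With r = 0.0147 m, L = 0.0408 m, θ = 84.2°: the bracketed kinematic factor |dx/dθ| = 0.015195 m.
ω = v/|dx/dθ| = 4.3/0.015195 = 282.99 rad/s.
N = 60ω/(2π) = 2702.3 rpm.

2700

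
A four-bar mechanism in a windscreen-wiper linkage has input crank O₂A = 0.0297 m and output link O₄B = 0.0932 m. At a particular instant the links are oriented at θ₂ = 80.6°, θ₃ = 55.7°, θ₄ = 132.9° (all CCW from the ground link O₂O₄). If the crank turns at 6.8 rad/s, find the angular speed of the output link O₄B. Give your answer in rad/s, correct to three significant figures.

ω₂ = 6.8 rad/s
Differentiating the loop-closure r₂e^{iθ₂}+r₃e^{iθ₃}=r₁+r₄e^{iθ₄} gives r₂ω₂e^{iθ₂}+r₃ω₃e^{iθ₃}=r₄ω₄e^{iθ₄}.
Eliminating the other unknown: ω₄ = r₂ω₂ sin(θ₂−θ₃) / [r₄ sin(θ₄−θ₃)].
Numerator sine = +0.42104; denominator sine = +0.97515.
Result = 0.0297·6.8·(+0.42104) / (0.0932·(+0.97515)) = +0.93562 rad/s; magnitude 0.93562 rad/s.

0.936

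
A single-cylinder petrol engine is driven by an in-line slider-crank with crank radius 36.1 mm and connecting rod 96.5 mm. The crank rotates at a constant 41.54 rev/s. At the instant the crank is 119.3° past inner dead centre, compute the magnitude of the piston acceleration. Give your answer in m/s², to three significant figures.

1680

ω = 2π·41.5 = 261 rad/s
x(θ) = r cosθ + √(L² − r² sin²θ); with ω constant, a = ω²·d²x/dθ².
d²x/dθ² = −r cosθ − r²(cos2θ)/√u − r⁴ sin²2θ/(4u^{3/2}),  u = L² − r² sin²θ = 0.00832115 m².
Substituting r = 0.0361 m, L = 0.0965 m, θ = 119.3°: d²x/dθ² = +0.024703 m.
a = ω²·d²x/dθ² = (261)²·(+0.024703) = +1682.8 m/s²;  |a| = 1682.8 m/s².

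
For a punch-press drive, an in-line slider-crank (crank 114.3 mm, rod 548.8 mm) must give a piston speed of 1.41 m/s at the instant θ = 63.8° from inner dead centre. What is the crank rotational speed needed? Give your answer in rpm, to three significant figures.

For an in-line slider-crank, |v_piston| = rω|sinθ|·[1 + r cosθ/√(L² − r² sin²θ)].
With r = 0.1143 m, L = 0.5488 m, θ = 63.8°: the bracketed kinematic factor |dx/dθ| = 0.11216 m.
ω = v/|dx/dθ| = 1.41/0.11216 = 12.572 rad/s.
N = 60ω/(2π) = 120.05 rpm.

120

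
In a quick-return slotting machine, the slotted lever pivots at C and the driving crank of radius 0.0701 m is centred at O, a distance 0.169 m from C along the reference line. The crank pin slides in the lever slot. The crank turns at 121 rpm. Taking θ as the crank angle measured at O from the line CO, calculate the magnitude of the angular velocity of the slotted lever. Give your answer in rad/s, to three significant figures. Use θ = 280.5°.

2.37

ω = 12.67 rad/s (from 121 rpm).
Crank pin A relative to C: A = (d + r cosθ, r sinθ); lever angle φ = atan2(r sinθ, d + r cosθ).
Differentiating tanφ: φ̇ = rω(d cosθ + r)/(d² + r² + 2dr cosθ).
d² + r² + 2dr cosθ = |CA|² = 0.0377929 m²;  d cosθ + r = +0.1009 m.
|ω_lever| = |0.0701·12.67·+0.1009| / 0.0377929 = 2.3714 rad/s.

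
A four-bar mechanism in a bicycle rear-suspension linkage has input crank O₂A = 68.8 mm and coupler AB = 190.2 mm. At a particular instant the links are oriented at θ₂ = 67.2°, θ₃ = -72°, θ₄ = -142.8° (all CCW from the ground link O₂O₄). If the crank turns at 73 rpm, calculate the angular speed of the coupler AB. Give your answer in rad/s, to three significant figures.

ω₂ = 7.645 rad/s (from 73 rpm).
Differentiating the loop-closure r₂e^{iθ₂}+r₃e^{iθ₃}=r₁+r₄e^{iθ₄} gives r₂ω₂e^{iθ₂}+r₃ω₃e^{iθ₃}=r₄ω₄e^{iθ₄}.
Eliminating the other unknown: ω₃ = r₂ω₂ sin(θ₄−θ₂) / [r₃ sin(θ₃−θ₄)].
Numerator sine = +0.50000; denominator sine = +0.94438.
Result = 0.0688·7.645·(+0.50000) / (0.1902·(+0.94438)) = +1.464 rad/s; magnitude 1.464 rad/s.

1.46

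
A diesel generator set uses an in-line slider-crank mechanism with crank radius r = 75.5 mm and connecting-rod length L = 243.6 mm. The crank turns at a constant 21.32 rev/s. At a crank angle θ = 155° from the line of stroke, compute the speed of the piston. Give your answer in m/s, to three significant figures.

3.06

ω = 2π·21.3 = 134 rad/s
For an in-line slider-crank, x = r cosθ + √(L² − r² sin²θ), so v = −rω sinθ·[1 + r cosθ/√(L² − r² sin²θ)].
With r = 0.0755 m, L = 0.2436 m, θ = 155°: √(L² − r² sin²θ) = 0.2415 m.
v = −0.0755·134·0.42262·[1 + 0.0755·-0.90631/0.2415] = -3.0632 m/s.
|v| = 3.0632 m/s.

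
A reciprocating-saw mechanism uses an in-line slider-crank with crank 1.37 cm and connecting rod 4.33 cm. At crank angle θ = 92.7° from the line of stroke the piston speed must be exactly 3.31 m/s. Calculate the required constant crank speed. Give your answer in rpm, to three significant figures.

For an in-line slider-crank, |v_piston| = rω|sinθ|·[1 + r cosθ/√(L² − r² sin²θ)].
With r = 0.0137 m, L = 0.0433 m, θ = 92.7°: the bracketed kinematic factor |dx/dθ| = 0.01347 m.
ω = v/|dx/dθ| = 3.31/0.01347 = 245.73 rad/s.
N = 60ω/(2π) = 2346.6 rpm.

2350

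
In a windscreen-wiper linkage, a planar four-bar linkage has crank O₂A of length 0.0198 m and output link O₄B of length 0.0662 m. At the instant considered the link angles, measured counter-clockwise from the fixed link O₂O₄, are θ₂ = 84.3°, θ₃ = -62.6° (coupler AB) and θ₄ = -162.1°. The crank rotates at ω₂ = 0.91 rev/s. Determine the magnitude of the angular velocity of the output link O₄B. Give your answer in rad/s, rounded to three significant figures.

0.947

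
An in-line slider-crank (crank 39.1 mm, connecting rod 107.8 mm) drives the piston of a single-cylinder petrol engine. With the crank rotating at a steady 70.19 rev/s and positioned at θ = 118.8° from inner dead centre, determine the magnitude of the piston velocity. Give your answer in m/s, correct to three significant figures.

ω = 2π·70.2 = 441 rad/s
For an in-line slider-crank, x = r cosθ + √(L² − r² sin²θ), so v = −rω sinθ·[1 + r cosθ/√(L² − r² sin²θ)].
With r = 0.0391 m, L = 0.1078 m, θ = 118.8°: √(L² − r² sin²θ) = 0.10221 m.
v = −0.0391·441·0.87631·[1 + 0.0391·-0.48175/0.10221] = -12.326 m/s.
|v| = 12.326 m/s.

12.3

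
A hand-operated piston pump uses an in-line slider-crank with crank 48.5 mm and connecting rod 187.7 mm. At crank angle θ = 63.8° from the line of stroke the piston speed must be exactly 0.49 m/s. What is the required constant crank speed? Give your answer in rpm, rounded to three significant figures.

For an in-line slider-crank, |v_piston| = rω|sinθ|·[1 + r cosθ/√(L² − r² sin²θ)].
With r = 0.0485 m, L = 0.1877 m, θ = 63.8°: the bracketed kinematic factor |dx/dθ| = 0.048621 m.
ω = v/|dx/dθ| = 0.49/0.048621 = 10.078 rad/s.
N = 60ω/(2π) = 96.238 rpm.

96.2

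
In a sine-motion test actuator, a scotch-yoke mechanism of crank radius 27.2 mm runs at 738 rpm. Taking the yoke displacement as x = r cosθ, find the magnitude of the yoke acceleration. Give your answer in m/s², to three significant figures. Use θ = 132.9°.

111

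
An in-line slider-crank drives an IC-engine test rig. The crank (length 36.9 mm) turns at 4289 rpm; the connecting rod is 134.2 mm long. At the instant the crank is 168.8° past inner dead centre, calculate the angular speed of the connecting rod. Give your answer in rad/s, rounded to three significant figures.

121

ω = 449.1 rad/s (converted from 4289 rpm).
The rod makes angle φ with the slider axis where L sinφ = r sinθ; differentiating, L cosφ·φ̇ = r ω cosθ.
L cosφ = √(L² − r² sin²θ) = 0.13401 m.
|ω_rod| = r ω |cosθ| / √(L² − r² sin²θ) = 0.0369·449.1·0.98096/0.13401 = 121.32 rad/s.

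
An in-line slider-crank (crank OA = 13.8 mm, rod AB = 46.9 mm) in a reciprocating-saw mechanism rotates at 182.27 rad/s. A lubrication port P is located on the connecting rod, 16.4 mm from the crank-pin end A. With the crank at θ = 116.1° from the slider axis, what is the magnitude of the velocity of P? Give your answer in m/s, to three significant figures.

2.27

ω = 182.3 rad/s.  Crank-pin speed |V_A| = rω = 2.5153 m/s, perpendicular to OA.
Rod angle: sinφ = −(r/L) sinθ ⇒ φ = -15.322°; ω_rod = −rω cosθ/√(L²−r²sin²θ) = +24.464 rad/s.
V_P = V_A + ω_rod × AP, with AP = 0.0164 m along the rod.
Components: V_Px = −rω sinθ − a·ω_rod·sinφ = -2.1528 m/s;  V_Py = rω cosθ + a·ω_rod·cosφ = -0.71964 m/s.
|V_P| = √(V_Px² + V_Py²) = 2.2699 m/s.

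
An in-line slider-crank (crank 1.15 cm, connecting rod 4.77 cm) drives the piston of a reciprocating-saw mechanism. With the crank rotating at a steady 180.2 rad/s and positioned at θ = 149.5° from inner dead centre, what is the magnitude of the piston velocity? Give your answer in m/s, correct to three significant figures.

0.832

ω = 180.2 rad/s
For an in-line slider-crank, x = r cosθ + √(L² − r² sin²θ), so v = −rω sinθ·[1 + r cosθ/√(L² − r² sin²θ)].
With r = 0.0115 m, L = 0.0477 m, θ = 149.5°: √(L² − r² sin²θ) = 0.047342 m.
v = −0.0115·180.2·0.50754·[1 + 0.0115·-0.86163/0.047342] = -0.83163 m/s.
|v| = 0.83163 m/s.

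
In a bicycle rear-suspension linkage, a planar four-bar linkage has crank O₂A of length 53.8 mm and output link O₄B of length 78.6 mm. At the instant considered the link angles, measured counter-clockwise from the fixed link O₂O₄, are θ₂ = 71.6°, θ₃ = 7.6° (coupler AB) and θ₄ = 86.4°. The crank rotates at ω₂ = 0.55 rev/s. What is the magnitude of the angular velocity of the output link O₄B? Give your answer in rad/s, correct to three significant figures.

2.17

ω₂ = 3.456 rad/s (from 0.55 rev/s).
Differentiating the loop-closure r₂e^{iθ₂}+r₃e^{iθ₃}=r₁+r₄e^{iθ₄} gives r₂ω₂e^{iθ₂}+r₃ω₃e^{iθ₃}=r₄ω₄e^{iθ₄}.
Eliminating the other unknown: ω₄ = r₂ω₂ sin(θ₂−θ₃) / [r₄ sin(θ₄−θ₃)].
Numerator sine = +0.89879; denominator sine = +0.98096.
Result = 0.0538·3.456·(+0.89879) / (0.0786·(+0.98096)) = +2.1673 rad/s; magnitude 2.1673 rad/s.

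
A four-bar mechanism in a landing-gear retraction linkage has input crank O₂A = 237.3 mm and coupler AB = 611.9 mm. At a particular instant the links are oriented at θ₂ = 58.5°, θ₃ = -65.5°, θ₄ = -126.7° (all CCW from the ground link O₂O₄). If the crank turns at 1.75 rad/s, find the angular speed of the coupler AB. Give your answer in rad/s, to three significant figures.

ω₂ = 1.75 rad/s
Differentiating the loop-closure r₂e^{iθ₂}+r₃e^{iθ₃}=r₁+r₄e^{iθ₄} gives r₂ω₂e^{iθ₂}+r₃ω₃e^{iθ₃}=r₄ω₄e^{iθ₄}.
Eliminating the other unknown: ω₃ = r₂ω₂ sin(θ₄−θ₂) / [r₃ sin(θ₃−θ₄)].
Numerator sine = +0.09063; denominator sine = +0.87631.
Result = 0.2373·1.75·(+0.09063) / (0.6119·(+0.87631)) = +0.070191 rad/s; magnitude 0.070191 rad/s.

0.0702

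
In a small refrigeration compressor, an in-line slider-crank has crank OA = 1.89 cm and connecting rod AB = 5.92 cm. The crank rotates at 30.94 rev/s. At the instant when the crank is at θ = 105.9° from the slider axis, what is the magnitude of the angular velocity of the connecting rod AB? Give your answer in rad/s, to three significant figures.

ω = 194.4 rad/s (converted from 30.94 rev/s).
The rod makes angle φ with the slider axis where L sinφ = r sinθ; differentiating, L cosφ·φ̇ = r ω cosθ.
L cosφ = √(L² − r² sin²θ) = 0.05634 m.
|ω_rod| = r ω |cosθ| / √(L² − r² sin²θ) = 0.0189·194.4·0.27396/0.05634 = 17.866 rad/s.

17.9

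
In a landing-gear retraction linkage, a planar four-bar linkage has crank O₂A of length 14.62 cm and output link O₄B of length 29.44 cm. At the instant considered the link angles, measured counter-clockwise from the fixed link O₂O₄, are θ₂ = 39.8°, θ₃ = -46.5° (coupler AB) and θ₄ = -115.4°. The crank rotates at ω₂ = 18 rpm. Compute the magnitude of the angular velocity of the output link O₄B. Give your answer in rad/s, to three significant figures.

ω₂ = 1.885 rad/s (from 18 rpm).
Differentiating the loop-closure r₂e^{iθ₂}+r₃e^{iθ₃}=r₁+r₄e^{iθ₄} gives r₂ω₂e^{iθ₂}+r₃ω₃e^{iθ₃}=r₄ω₄e^{iθ₄}.
Eliminating the other unknown: ω₄ = r₂ω₂ sin(θ₂−θ₃) / [r₄ sin(θ₄−θ₃)].
Numerator sine = +0.99792; denominator sine = -0.93295.
Result = 0.1462·1.885·(+0.99792) / (0.2944·(-0.93295)) = -1.0013 rad/s; magnitude 1.0013 rad/s.

1.00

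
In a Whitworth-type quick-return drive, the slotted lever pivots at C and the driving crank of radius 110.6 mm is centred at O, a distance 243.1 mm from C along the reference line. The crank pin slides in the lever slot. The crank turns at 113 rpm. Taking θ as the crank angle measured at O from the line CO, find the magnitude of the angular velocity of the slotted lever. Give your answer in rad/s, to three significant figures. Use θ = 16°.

3.66

ω = 11.83 rad/s (from 113 rpm).
Crank pin A relative to C: A = (d + r cosθ, r sinθ); lever angle φ = atan2(r sinθ, d + r cosθ).
Differentiating tanφ: φ̇ = rω(d cosθ + r)/(d² + r² + 2dr cosθ).
d² + r² + 2dr cosθ = |CA|² = 0.123021 m²;  d cosθ + r = +0.34428 m.
|ω_lever| = |0.1106·11.83·+0.34428| / 0.123021 = 3.6627 rad/s.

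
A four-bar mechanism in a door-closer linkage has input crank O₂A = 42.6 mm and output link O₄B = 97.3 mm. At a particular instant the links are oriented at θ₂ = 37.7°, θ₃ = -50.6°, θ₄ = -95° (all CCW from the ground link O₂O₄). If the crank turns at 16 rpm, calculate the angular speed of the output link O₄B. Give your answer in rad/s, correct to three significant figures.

ω₂ = 1.676 rad/s (from 16 rpm).
Differentiating the loop-closure r₂e^{iθ₂}+r₃e^{iθ₃}=r₁+r₄e^{iθ₄} gives r₂ω₂e^{iθ₂}+r₃ω₃e^{iθ₃}=r₄ω₄e^{iθ₄}.
Eliminating the other unknown: ω₄ = r₂ω₂ sin(θ₂−θ₃) / [r₄ sin(θ₄−θ₃)].
Numerator sine = +0.99956; denominator sine = -0.69966.
Result = 0.0426·1.676·(+0.99956) / (0.0973·(-0.69966)) = -1.048 rad/s; magnitude 1.048 rad/s.

1.05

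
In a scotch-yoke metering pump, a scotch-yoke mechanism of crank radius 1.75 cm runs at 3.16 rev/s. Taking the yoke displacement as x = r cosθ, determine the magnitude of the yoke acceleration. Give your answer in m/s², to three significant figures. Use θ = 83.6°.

0.769

ω = 19.85 rad/s (from 3.16 rev/s).
x = r cosθ ⇒ ẍ = −rω² cosθ (ω constant).
|a| = rω²|cosθ| = 0.0175·(19.85)²·|cos 83.6°| = 0.769 m/s².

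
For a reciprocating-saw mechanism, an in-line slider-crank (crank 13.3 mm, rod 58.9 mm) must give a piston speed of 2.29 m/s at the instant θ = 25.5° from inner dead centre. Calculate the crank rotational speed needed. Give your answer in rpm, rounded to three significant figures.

For an in-line slider-crank, |v_piston| = rω|sinθ|·[1 + r cosθ/√(L² − r² sin²θ)].
With r = 0.0133 m, L = 0.0589 m, θ = 25.5°: the bracketed kinematic factor |dx/dθ| = 0.0068983 m.
ω = v/|dx/dθ| = 2.29/0.0068983 = 331.96 rad/s.
N = 60ω/(2π) = 3170 rpm.

3170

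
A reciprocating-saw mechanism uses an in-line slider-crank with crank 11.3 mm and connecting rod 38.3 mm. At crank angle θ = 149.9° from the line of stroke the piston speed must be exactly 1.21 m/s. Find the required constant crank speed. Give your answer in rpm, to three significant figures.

For an in-line slider-crank, |v_piston| = rω|sinθ|·[1 + r cosθ/√(L² − r² sin²θ)].
With r = 0.0113 m, L = 0.0383 m, θ = 149.9°: the bracketed kinematic factor |dx/dθ| = 0.0042044 m.
ω = v/|dx/dθ| = 1.21/0.0042044 = 287.79 rad/s.
N = 60ω/(2π) = 2748.2 rpm.

2750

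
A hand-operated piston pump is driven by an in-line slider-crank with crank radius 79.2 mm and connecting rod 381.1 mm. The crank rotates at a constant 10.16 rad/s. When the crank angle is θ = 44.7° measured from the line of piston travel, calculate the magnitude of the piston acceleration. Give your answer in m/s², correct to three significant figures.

5.85

ω = 10.16 rad/s
x(θ) = r cosθ + √(L² − r² sin²θ); with ω constant, a = ω²·d²x/dθ².
d²x/dθ² = −r cosθ − r²(cos2θ)/√u − r⁴ sin²2θ/(4u^{3/2}),  u = L² − r² sin²θ = 0.142134 m².
Substituting r = 0.0792 m, L = 0.3811 m, θ = 44.7°: d²x/dθ² = -0.056653 m.
a = ω²·d²x/dθ² = (10.16)²·(-0.056653) = -5.848 m/s²;  |a| = 5.848 m/s².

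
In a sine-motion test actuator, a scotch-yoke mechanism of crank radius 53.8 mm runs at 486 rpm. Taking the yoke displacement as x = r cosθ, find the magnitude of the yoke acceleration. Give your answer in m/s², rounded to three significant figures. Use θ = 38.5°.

ω = 50.89 rad/s (from 486 rpm).
x = r cosθ ⇒ ẍ = −rω² cosθ (ω constant).
|a| = rω²|cosθ| = 0.0538·(50.89)²·|cos 38.5°| = 109.06 m/s².

109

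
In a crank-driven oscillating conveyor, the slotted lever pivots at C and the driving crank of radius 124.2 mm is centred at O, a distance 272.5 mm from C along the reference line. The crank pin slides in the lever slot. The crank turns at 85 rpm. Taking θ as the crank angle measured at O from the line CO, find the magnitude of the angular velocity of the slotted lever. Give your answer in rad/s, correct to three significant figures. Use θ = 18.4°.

2.75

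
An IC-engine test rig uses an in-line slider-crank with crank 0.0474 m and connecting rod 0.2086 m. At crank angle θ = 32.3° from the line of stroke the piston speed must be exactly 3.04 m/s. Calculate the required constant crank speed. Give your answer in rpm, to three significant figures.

960

For an in-line slider-crank, |v_piston| = rω|sinθ|·[1 + r cosθ/√(L² − r² sin²θ)].
With r = 0.0474 m, L = 0.2086 m, θ = 32.3°: the bracketed kinematic factor |dx/dθ| = 0.030229 m.
ω = v/|dx/dθ| = 3.04/0.030229 = 100.56 rad/s.
N = 60ω/(2π) = 960.32 rpm.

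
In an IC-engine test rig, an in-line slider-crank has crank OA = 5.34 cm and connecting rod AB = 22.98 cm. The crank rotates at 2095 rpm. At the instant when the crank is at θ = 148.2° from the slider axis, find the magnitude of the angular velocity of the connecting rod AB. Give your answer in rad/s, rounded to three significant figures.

43.7

ω = 219.4 rad/s (converted from 2095 rpm).
The rod makes angle φ with the slider axis where L sinφ = r sinθ; differentiating, L cosφ·φ̇ = r ω cosθ.
L cosφ = √(L² − r² sin²θ) = 0.22807 m.
|ω_rod| = r ω |cosθ| / √(L² − r² sin²θ) = 0.0534·219.4·0.84989/0.22807 = 43.656 rad/s.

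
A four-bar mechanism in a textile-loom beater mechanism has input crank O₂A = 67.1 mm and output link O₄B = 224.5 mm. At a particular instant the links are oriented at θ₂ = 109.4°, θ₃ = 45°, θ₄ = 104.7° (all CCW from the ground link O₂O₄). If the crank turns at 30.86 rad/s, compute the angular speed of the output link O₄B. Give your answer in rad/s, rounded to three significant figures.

9.63

ω₂ = 30.86 rad/s
Differentiating the loop-closure r₂e^{iθ₂}+r₃e^{iθ₃}=r₁+r₄e^{iθ₄} gives r₂ω₂e^{iθ₂}+r₃ω₃e^{iθ₃}=r₄ω₄e^{iθ₄}.
Eliminating the other unknown: ω₄ = r₂ω₂ sin(θ₂−θ₃) / [r₄ sin(θ₄−θ₃)].
Numerator sine = +0.90183; denominator sine = +0.86340.
Result = 0.0671·30.86·(+0.90183) / (0.2245·(+0.86340)) = +9.6343 rad/s; magnitude 9.6343 rad/s.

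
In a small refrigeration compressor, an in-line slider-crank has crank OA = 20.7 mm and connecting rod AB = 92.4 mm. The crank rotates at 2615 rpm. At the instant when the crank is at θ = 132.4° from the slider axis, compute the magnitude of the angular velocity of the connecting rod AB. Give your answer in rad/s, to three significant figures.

ω = 273.8 rad/s (converted from 2615 rpm).
The rod makes angle φ with the slider axis where L sinφ = r sinθ; differentiating, L cosφ·φ̇ = r ω cosθ.
L cosφ = √(L² − r² sin²θ) = 0.091127 m.
|ω_rod| = r ω |cosθ| / √(L² − r² sin²θ) = 0.0207·273.8·0.67430/0.091127 = 41.945 rad/s.

41.9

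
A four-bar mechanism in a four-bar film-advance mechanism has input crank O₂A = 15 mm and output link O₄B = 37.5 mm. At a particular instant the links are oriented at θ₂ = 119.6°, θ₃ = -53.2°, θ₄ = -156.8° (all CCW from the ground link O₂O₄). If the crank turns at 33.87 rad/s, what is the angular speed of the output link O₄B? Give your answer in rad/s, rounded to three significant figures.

ω₂ = 33.87 rad/s
Differentiating the loop-closure r₂e^{iθ₂}+r₃e^{iθ₃}=r₁+r₄e^{iθ₄} gives r₂ω₂e^{iθ₂}+r₃ω₃e^{iθ₃}=r₄ω₄e^{iθ₄}.
Eliminating the other unknown: ω₄ = r₂ω₂ sin(θ₂−θ₃) / [r₄ sin(θ₄−θ₃)].
Numerator sine = +0.12533; denominator sine = -0.97196.
Result = 0.015·33.87·(+0.12533) / (0.0375·(-0.97196)) = -1.747 rad/s; magnitude 1.747 rad/s.

1.75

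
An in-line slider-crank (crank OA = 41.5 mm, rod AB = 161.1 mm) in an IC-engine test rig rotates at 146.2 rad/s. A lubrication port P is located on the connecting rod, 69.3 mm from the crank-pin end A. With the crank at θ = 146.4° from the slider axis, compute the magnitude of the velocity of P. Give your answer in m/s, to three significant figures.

4.19

ω = 146.2 rad/s.  Crank-pin speed |V_A| = rω = 6.0673 m/s, perpendicular to OA.
Rod angle: sinφ = −(r/L) sinθ ⇒ φ = -8.196°; ω_rod = −rω cosθ/√(L²−r²sin²θ) = +31.693 rad/s.
V_P = V_A + ω_rod × AP, with AP = 0.0693 m along the rod.
Components: V_Px = −rω sinθ − a·ω_rod·sinφ = -3.0445 m/s;  V_Py = rω cosθ + a·ω_rod·cosφ = -2.8797 m/s.
|V_P| = √(V_Px² + V_Py²) = 4.1907 m/s.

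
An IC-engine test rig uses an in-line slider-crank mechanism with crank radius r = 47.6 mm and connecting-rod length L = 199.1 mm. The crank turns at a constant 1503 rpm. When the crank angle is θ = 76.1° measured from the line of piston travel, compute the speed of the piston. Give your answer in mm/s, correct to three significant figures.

ω = 2π·1503/60 = 157.4 rad/s
For an in-line slider-crank, x = r cosθ + √(L² − r² sin²θ), so v = −rω sinθ·[1 + r cosθ/√(L² − r² sin²θ)].
With r = 0.0476 m, L = 0.1991 m, θ = 76.1°: √(L² − r² sin²θ) = 0.19366 m.
v = −0.0476·157.4·0.97072·[1 + 0.0476·0.24023/0.19366] = -7.702 m/s.
|v| = 7.702 m/s = 7702 mm/s.

7700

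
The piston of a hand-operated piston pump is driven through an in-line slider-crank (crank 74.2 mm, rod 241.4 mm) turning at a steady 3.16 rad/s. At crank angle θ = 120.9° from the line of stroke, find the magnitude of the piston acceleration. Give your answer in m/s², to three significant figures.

0.487

ω = 3.16 rad/s
x(θ) = r cosθ + √(L² − r² sin²θ); with ω constant, a = ω²·d²x/dθ².
d²x/dθ² = −r cosθ − r²(cos2θ)/√u − r⁴ sin²2θ/(4u^{3/2}),  u = L² − r² sin²θ = 0.0542203 m².
Substituting r = 0.0742 m, L = 0.2414 m, θ = 120.9°: d²x/dθ² = +0.048812 m.
a = ω²·d²x/dθ² = (3.16)²·(+0.048812) = +0.48741 m/s²;  |a| = 0.48741 m/s².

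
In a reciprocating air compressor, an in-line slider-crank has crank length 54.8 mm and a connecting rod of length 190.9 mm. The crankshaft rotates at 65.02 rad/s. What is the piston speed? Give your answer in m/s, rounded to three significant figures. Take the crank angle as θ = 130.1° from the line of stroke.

2.21

ω = 65.02 rad/s
For an in-line slider-crank, x = r cosθ + √(L² − r² sin²θ), so v = −rω sinθ·[1 + r cosθ/√(L² − r² sin²θ)].
With r = 0.0548 m, L = 0.1909 m, θ = 130.1°: √(L² − r² sin²θ) = 0.18624 m.
v = −0.0548·65.02·0.76492·[1 + 0.0548·-0.64412/0.18624] = -2.2089 m/s.
|v| = 2.2089 m/s.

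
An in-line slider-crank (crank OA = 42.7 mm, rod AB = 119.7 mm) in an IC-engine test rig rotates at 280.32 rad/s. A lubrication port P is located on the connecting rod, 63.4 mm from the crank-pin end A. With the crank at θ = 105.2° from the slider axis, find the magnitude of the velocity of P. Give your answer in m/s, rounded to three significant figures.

ω = 280.3 rad/s.  Crank-pin speed |V_A| = rω = 11.97 m/s, perpendicular to OA.
Rod angle: sinφ = −(r/L) sinθ ⇒ φ = -20.136°; ω_rod = −rω cosθ/√(L²−r²sin²θ) = +27.925 rad/s.
V_P = V_A + ω_rod × AP, with AP = 0.0634 m along the rod.
Components: V_Px = −rω sinθ − a·ω_rod·sinφ = -10.941 m/s;  V_Py = rω cosθ + a·ω_rod·cosφ = -1.4761 m/s.
|V_P| = √(V_Px² + V_Py²) = 11.041 m/s.

11.0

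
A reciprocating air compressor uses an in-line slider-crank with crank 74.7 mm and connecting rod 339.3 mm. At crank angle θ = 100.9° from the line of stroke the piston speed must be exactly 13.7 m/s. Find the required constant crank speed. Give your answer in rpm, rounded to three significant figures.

For an in-line slider-crank, |v_piston| = rω|sinθ|·[1 + r cosθ/√(L² − r² sin²θ)].
With r = 0.0747 m, L = 0.3393 m, θ = 100.9°: the bracketed kinematic factor |dx/dθ| = 0.070225 m.
ω = v/|dx/dθ| = 13.7/0.070225 = 195.09 rad/s.
N = 60ω/(2π) = 1863 rpm.

1860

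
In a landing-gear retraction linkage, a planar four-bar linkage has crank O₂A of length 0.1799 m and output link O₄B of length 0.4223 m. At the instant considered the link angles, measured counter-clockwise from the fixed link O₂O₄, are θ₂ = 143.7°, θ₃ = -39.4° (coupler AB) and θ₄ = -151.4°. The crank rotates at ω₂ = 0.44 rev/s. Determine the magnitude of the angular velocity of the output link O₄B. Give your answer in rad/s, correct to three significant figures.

ω₂ = 2.765 rad/s (from 0.44 rev/s).
Differentiating the loop-closure r₂e^{iθ₂}+r₃e^{iθ₃}=r₁+r₄e^{iθ₄} gives r₂ω₂e^{iθ₂}+r₃ω₃e^{iθ₃}=r₄ω₄e^{iθ₄}.
Eliminating the other unknown: ω₄ = r₂ω₂ sin(θ₂−θ₃) / [r₄ sin(θ₄−θ₃)].
Numerator sine = -0.05408; denominator sine = -0.92718.
Result = 0.1799·2.765·(-0.05408) / (0.4223·(-0.92718)) = +0.068692 rad/s; magnitude 0.068692 rad/s.

0.0687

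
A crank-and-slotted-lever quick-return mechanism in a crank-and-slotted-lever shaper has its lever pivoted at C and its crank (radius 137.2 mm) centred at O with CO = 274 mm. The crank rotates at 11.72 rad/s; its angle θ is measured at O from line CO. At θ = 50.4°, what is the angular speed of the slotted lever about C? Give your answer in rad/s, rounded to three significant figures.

ω = 11.72 rad/s
Crank pin A relative to C: A = (d + r cosθ, r sinθ); lever angle φ = atan2(r sinθ, d + r cosθ).
Differentiating tanφ: φ̇ = rω(d cosθ + r)/(d² + r² + 2dr cosθ).
d² + r² + 2dr cosθ = |CA|² = 0.141825 m²;  d cosθ + r = +0.31185 m.
|ω_lever| = |0.1372·11.72·+0.31185| / 0.141825 = 3.5357 rad/s.

3.54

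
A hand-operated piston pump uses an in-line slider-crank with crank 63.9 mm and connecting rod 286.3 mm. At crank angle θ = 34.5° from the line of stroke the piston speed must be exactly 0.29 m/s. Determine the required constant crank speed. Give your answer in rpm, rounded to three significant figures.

64.5

For an in-line slider-crank, |v_piston| = rω|sinθ|·[1 + r cosθ/√(L² − r² sin²θ)].
With r = 0.0639 m, L = 0.2863 m, θ = 34.5°: the bracketed kinematic factor |dx/dθ| = 0.042905 m.
ω = v/|dx/dθ| = 0.29/0.042905 = 6.7592 rad/s.
N = 60ω/(2π) = 64.545 rpm.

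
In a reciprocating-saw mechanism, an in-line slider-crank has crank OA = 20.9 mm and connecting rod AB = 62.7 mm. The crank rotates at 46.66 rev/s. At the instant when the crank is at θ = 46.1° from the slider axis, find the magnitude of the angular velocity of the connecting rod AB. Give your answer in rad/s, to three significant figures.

69.8

ω = 293.2 rad/s (converted from 46.66 rev/s).
The rod makes angle φ with the slider axis where L sinφ = r sinθ; differentiating, L cosφ·φ̇ = r ω cosθ.
L cosφ = √(L² − r² sin²θ) = 0.060865 m.
|ω_rod| = r ω |cosθ| / √(L² − r² sin²θ) = 0.0209·293.2·0.69340/0.060865 = 69.806 rad/s.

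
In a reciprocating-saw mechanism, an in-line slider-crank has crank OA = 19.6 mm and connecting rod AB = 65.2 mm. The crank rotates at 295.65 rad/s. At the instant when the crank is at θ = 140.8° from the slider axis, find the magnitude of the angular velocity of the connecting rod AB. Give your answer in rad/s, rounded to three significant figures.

ω = 295.6 rad/s
The rod makes angle φ with the slider axis where L sinφ = r sinθ; differentiating, L cosφ·φ̇ = r ω cosθ.
L cosφ = √(L² − r² sin²θ) = 0.064012 m.
|ω_rod| = r ω |cosθ| / √(L² − r² sin²θ) = 0.0196·295.6·0.77494/0.064012 = 70.152 rad/s.

70.2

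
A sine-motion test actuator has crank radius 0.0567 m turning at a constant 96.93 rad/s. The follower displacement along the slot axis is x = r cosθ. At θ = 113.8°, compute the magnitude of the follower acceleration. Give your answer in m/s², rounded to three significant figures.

ω = 96.93 rad/s
x = r cosθ ⇒ ẍ = −rω² cosθ (ω constant).
|a| = rω²|cosθ| = 0.0567·(96.93)²·|cos 113.8°| = 214.98 m/s².

215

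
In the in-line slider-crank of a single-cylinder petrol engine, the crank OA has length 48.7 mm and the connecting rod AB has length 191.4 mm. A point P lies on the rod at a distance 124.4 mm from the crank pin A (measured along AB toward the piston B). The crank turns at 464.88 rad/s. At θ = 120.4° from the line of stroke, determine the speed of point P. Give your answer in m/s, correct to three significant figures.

ω = 464.9 rad/s.  Crank-pin speed |V_A| = rω = 22.64 m/s, perpendicular to OA.
Rod angle: sinφ = −(r/L) sinθ ⇒ φ = -12.677°; ω_rod = −rω cosθ/√(L²−r²sin²θ) = +61.352 rad/s.
V_P = V_A + ω_rod × AP, with AP = 0.1244 m along the rod.
Components: V_Px = −rω sinθ − a·ω_rod·sinφ = -17.852 m/s;  V_Py = rω cosθ + a·ω_rod·cosφ = -4.0103 m/s.
|V_P| = √(V_Px² + V_Py²) = 18.297 m/s.

18.3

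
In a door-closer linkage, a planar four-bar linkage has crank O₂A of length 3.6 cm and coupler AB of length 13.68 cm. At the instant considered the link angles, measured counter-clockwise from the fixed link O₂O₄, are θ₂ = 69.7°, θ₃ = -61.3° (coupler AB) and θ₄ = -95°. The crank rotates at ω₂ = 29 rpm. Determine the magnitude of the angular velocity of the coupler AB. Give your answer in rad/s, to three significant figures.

0.380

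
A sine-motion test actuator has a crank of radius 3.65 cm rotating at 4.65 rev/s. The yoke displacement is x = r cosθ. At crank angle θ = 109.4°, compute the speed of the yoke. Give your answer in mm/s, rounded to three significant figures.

ω = 29.22 rad/s (from 4.65 rev/s).
x = r cosθ ⇒ ẋ = −rω sinθ.
|v| = rω|sinθ| = 0.0365·29.22·|sin 109.4°| = 1.0059 m/s = 1005.9 mm/s.

1010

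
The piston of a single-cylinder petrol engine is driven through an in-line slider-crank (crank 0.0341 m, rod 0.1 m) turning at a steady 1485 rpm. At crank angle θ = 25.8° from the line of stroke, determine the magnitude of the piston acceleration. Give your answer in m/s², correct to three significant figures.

924

ω = 2π·1485/60 = 155.5 rad/s
x(θ) = r cosθ + √(L² − r² sin²θ); with ω constant, a = ω²·d²x/dθ².
d²x/dθ² = −r cosθ − r²(cos2θ)/√u − r⁴ sin²2θ/(4u^{3/2}),  u = L² − r² sin²θ = 0.00977973 m².
Substituting r = 0.0341 m, L = 0.1 m, θ = 25.8°: d²x/dθ² = -0.038219 m.
a = ω²·d²x/dθ² = (155.5)²·(-0.038219) = -924.25 m/s²;  |a| = 924.25 m/s².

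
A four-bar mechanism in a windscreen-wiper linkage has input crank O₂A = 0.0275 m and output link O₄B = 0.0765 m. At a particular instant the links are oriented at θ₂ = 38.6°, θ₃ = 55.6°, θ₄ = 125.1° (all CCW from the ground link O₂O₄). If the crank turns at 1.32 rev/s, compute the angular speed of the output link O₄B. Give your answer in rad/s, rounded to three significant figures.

0.931

ω₂ = 8.294 rad/s (from 1.32 rev/s).
Differentiating the loop-closure r₂e^{iθ₂}+r₃e^{iθ₃}=r₁+r₄e^{iθ₄} gives r₂ω₂e^{iθ₂}+r₃ω₃e^{iθ₃}=r₄ω₄e^{iθ₄}.
Eliminating the other unknown: ω₄ = r₂ω₂ sin(θ₂−θ₃) / [r₄ sin(θ₄−θ₃)].
Numerator sine = -0.29237; denominator sine = +0.93667.
Result = 0.0275·8.294·(-0.29237) / (0.0765·(+0.93667)) = -0.93062 rad/s; magnitude 0.93062 rad/s.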